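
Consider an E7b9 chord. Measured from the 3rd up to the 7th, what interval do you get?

d5

Spelling the chord: E G# B D F.
So we need the interval from G# up to D.
From G# to D: 6 semitones over a fifth = diminished.
That tritone between 3rd and 7th is what gives the dominant seventh its pull toward resolution.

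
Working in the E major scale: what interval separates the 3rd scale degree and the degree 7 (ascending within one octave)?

Spelling the E major scale: E F♯ G♯ A B C♯ D♯.
So we need the interval from G♯ up to D♯.
G♯ up to D♯ spans 5 letter names and 7 semitones — a perfect fifth.

perfect fifth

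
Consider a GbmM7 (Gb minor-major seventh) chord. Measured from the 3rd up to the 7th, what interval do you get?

augmented fifth

The chord tones of Gbm(maj7) are Gb–Bbb–Db–F.
That puts Bbb below F.
5 letter names make it a fifth; at 8 semitones (a half step wider than perfect) the quality is augmented.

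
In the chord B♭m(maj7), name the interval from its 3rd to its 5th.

B♭m(maj7): B♭ D♭ F A.
3rd = D♭; 5th = F.
Counting 3 letters and 4 half steps from D♭ gives a major third.

major third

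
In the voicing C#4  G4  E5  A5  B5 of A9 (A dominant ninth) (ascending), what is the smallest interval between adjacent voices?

Adjacent intervals: C#4→G4 = diminished fifth; G4→E5 = major sixth; E5→A5 = perfect fourth; A5→B5 = major second.
The smallest is A5 to B5, a major second (2 semitones).

major 2nd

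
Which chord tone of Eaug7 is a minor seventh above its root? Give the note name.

The chord tones of E augmented seventh are E-G♯-B♯-D.
The root is E. A minor seventh above E is D.
D is the chord's 7th.

D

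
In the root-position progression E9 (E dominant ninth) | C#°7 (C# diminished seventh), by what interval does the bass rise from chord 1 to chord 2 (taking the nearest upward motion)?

The roots are E and C#.
E up to C# spans 6 letter names and 9 semitones — a major sixth.

M6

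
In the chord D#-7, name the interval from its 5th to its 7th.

minor 3rd

Spelling the chord: D#–F#–A#–C#.
So we need the interval from A# up to C#.
A# up to C# is 3 semitones, a half step narrower than a major third, so the interval is minor.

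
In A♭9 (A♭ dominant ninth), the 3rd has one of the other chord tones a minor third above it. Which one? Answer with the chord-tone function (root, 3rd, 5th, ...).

The chord tones of A♭9 (A♭ dominant ninth) are A♭ C E♭ G♭ B♭.
The 3rd is C. A minor third above C is E♭.
E♭ is the chord's 5th.

5th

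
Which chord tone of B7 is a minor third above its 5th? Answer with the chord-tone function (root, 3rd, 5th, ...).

7th

B7 is spelled B, D#, F#, A.
The 5th is F#. A minor third above F# is A.
A is the chord's 7th.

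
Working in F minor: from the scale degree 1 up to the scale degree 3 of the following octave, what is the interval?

minor tenth

Spelling F minor: F G Ab Bb C Db Eb.
Scale degree 1 = F; degree 3 (up an octave) = Ab.
10 letter names make it a tenth; at 15 semitones (a half step narrower than major) the quality is minor.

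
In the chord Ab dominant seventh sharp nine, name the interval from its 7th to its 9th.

Ab7#9 (Ab dominant seventh sharp nine) is spelled Ab C Eb Gb B.
7th = Gb; 9th = B.
Gb up to B is 5 semitones, a half step wider than a major third, so the interval is augmented.

augmented 3rd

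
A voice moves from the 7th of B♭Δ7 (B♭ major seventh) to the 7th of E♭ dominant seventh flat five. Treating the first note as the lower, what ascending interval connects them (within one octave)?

The 7th of B♭Δ7 (B♭ major seventh) is A; the 7th of E♭ dominant seventh flat five is D♭.
4 letter names make it a fourth; at 4 semitones (a half step narrower than perfect) the quality is diminished.

diminished fourth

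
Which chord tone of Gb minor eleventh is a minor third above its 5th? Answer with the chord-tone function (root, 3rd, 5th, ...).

The chord tones of Gbm11 are Gb Bbb Db Fb Ab Cb.
The 5th is Db. A minor third above Db is Fb.
Fb is the chord's 7th.

7th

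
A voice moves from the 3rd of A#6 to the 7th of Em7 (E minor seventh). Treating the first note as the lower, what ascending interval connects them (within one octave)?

diminished 2nd

The 3rd of A#6 is C##; the 7th of Em7 (E minor seventh) is D.
C## up to D is 0 semitones, a whole step narrower than a major second, so the interval is diminished.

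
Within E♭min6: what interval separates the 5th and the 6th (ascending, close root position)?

Spelling the chord: E♭ G♭ B♭ C.
5th = B♭; 6th = C.
From B♭ to C is 2 semitones, exactly the major second.

major second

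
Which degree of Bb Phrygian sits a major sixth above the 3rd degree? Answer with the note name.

The scale is Bb Cb Db Eb F Gb Ab.
The 3rd degree is Db; a major sixth above that is Bb — scale degree 1.

Bb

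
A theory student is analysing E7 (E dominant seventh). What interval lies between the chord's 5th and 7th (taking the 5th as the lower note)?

The chord tones of E7 are E-G♯-B-D.
So we need the interval from B up to D.
3 letter names make it a third; at 3 semitones (a half step narrower than major) the quality is minor.

minor third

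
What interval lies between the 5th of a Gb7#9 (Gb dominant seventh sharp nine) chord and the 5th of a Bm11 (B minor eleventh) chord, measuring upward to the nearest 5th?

Gb7#9 (Gb dominant seventh sharp nine) has Db as its 5th, and Bm11 (B minor eleventh) has F# as its 5th.
3 letter names make it a third; at 5 semitones (a half step wider than major) the quality is augmented.

augmented third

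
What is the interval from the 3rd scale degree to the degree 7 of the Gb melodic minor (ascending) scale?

The scale runs Gb Ab Bbb Cb Db Eb F.
That puts Bbb below F.
From Bbb to F: 8 semitones over a fifth = augmented.

augmented fifth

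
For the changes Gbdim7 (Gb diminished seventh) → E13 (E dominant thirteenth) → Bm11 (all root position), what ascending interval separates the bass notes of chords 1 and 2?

A6

The roots are Gb and E.
6 letter names make it a sixth; at 10 semitones (a half step wider than major) the quality is augmented.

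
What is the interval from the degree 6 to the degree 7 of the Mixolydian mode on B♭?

minor second

B♭ mixolydian: B♭ C D E♭ F G A♭.
Degree 6 = G; 7th degree = A♭.
G up to A♭ is 1 semitone, a half step narrower than a major second, so the interval is minor.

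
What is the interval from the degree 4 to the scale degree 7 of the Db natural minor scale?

perfect fourth

The scale runs Db Eb Fb Gb Ab Bbb Cb.
The degree 4 is Gb and the scale degree 7 is Cb.
Gb up to Cb spans 4 letter names and 5 semitones — a perfect fourth.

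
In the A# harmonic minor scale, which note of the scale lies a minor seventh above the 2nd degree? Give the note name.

The scale is A# B# C# D# E# F# G##.
The 2nd degree is B#; a minor seventh above that is A# — scale degree 1.

A#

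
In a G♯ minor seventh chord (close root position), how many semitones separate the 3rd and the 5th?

4

Spelling the chord: G♯ B D♯ F♯.
B to D♯ is a major third: 4 semitones.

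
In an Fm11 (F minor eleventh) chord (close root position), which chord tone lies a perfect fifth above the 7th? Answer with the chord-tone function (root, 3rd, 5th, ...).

Spelling the chord: F Ab C Eb G Bb.
The 7th is Eb. A perfect fifth above Eb is Bb.
Bb is the chord's 11th.

11th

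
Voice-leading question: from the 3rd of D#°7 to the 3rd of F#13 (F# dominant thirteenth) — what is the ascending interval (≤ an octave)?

The 3rd of D#°7 is F#; the 3rd of F#13 (F# dominant thirteenth) is A#.
From F# to A# is 4 semitones, exactly the major third.

major third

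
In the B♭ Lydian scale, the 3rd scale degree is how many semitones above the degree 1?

4

The scale is B♭ C D E F G A.
B♭ up to D is a major third — 4 semitones.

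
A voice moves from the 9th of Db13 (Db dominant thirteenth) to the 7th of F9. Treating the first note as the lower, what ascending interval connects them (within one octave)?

The 9th of Db13 (Db dominant thirteenth) is Eb; the 7th of F9 is Eb.
Eb up to Eb spans 1 letter names and 0 semitones — a perfect unison.

perfect unison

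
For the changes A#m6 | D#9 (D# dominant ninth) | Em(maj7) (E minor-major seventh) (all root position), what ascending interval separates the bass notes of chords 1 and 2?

perfect fourth

The roots are A# and D#.
A# up to D# spans 4 letter names and 5 semitones — a perfect fourth.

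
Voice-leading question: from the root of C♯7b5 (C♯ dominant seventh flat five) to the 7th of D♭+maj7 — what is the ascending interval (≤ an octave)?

diminished octave

C♯7b5 (C♯ dominant seventh flat five) has C♯ as its root, and D♭+maj7 has C as its 7th.
C♯ up to C is 11 semitones, a half step narrower than a perfect octave, so the interval is diminished.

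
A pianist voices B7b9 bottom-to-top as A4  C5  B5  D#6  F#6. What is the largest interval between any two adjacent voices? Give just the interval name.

major seventh

Adjacent intervals: A4→C5 = minor third; C5→B5 = major seventh; B5→D#6 = major third; D#6→F#6 = minor third.
The largest is C5 to B5, a major seventh (11 semitones).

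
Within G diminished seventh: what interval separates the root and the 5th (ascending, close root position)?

Gdim7: G–B♭–D♭–F♭.
So we need the interval from G up to D♭.
G up to D♭ is 6 semitones, a half step narrower than a perfect fifth, so the interval is diminished.

d5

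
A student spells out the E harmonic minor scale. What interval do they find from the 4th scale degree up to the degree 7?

A4

The scale runs E F# G A B C D#.
So we need the interval from A up to D#.
From A to D#: 6 semitones over a fourth = augmented.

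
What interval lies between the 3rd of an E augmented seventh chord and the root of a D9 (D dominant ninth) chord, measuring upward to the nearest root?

E augmented seventh has G# as its 3rd, and D9 (D dominant ninth) has D as its root.
From G# to D: 6 semitones over a fifth = diminished.

diminished fifth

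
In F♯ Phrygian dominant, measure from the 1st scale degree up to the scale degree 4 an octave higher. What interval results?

Spelling F♯ Phrygian dominant: F♯ G A♯ B C♯ D E.
The 1st scale degree is F♯ and the 4th scale degree (up an octave) is B.
Counting 11 letters and 17 half steps from F♯ gives a perfect eleventh.

P11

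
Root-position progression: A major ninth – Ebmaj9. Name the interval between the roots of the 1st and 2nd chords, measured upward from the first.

d5

The roots are A and Eb.
From A to Eb: 6 semitones over a fifth = diminished.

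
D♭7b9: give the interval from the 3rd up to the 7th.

diminished fifth

D♭7b9 (D♭ dominant seventh flat nine): D♭-F-A♭-C♭-E𝄫.
So we need the interval from F up to C♭.
From F to C♭: 6 semitones over a fifth = diminished.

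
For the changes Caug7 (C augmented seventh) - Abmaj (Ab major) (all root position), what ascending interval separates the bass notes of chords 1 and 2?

The roots are C and Ab.
From C to Ab: 8 semitones over a sixth = minor.

minor 6th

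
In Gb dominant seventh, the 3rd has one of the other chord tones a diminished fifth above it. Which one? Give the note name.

Fb

The chord tones of Gb7 are Gb, Bb, Db, Fb.
The 3rd is Bb. A diminished fifth above Bb is Fb.
Fb is the chord's 7th.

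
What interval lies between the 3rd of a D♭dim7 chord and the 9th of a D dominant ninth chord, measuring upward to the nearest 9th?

augmented seventh

The 3rd of D♭dim7 is F♭; the 9th of D dominant ninth is E.
From F♭ to E: 12 semitones over a seventh = augmented.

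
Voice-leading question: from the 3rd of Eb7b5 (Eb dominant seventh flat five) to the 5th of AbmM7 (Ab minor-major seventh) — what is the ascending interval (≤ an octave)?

Eb7b5 (Eb dominant seventh flat five) has G as its 3rd, and AbmM7 (Ab minor-major seventh) has Eb as its 5th.
G up to Eb is 8 semitones, a half step narrower than a major sixth, so the interval is minor.

minor sixth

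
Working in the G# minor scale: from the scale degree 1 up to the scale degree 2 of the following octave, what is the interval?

major ninth

The scale runs G# A# B C# D# E F#.
Scale degree 1 = G#; 2nd degree (up an octave) = A#.
Counting 9 letters and 14 half steps from G# gives a major ninth.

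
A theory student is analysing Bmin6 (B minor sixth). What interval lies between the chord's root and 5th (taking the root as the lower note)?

The chord tones of Bmin6 (B minor sixth) are B–D–F#–G#.
So we need the interval from B up to F#.
B up to F# spans 5 letter names and 7 semitones — a perfect fifth.

perfect fifth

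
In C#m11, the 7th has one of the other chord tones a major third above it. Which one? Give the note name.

C#m11 is spelled C#–E–G#–B–D#–F#.
The 7th is B. A major third above B is D#.
D# is the chord's 9th.

D#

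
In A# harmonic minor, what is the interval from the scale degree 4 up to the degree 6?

Spelling A# harmonic minor: A# B# C# D# E# F# G##.
Scale degree 4 = D#; 6th degree = F#.
D# up to F# is 3 semitones, a half step narrower than a major third, so the interval is minor.

minor third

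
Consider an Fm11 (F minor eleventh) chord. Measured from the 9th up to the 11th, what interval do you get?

minor 3rd

Fm11 (F minor eleventh) is spelled F–Ab–C–Eb–G–Bb.
The 9th is G and the 11th is Bb.
G up to Bb is 3 semitones, a half step narrower than a major third, so the interval is minor.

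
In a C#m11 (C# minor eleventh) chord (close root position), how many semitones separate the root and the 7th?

The chord tones of C# minor eleventh are C#, E, G#, B, D#, F#.
C# to B is a minor seventh: 10 semitones.

10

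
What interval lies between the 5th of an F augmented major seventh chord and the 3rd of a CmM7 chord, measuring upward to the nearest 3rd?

The 5th of F augmented major seventh is C♯; the 3rd of CmM7 is E♭.
3 letter names make it a third; at 2 semitones (a whole step narrower than major) the quality is diminished.

diminished third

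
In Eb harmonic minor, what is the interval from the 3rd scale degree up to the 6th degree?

Eb harmonic minor: Eb F Gb Ab Bb Cb D.
3rd scale degree = Gb; scale degree 6 = Cb.
Gb up to Cb spans 4 letter names and 5 semitones — a perfect fourth.

perfect fourth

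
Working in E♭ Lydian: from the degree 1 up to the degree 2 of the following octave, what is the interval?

major ninth

Spelling E♭ Lydian: E♭ F G A B♭ C D.
That puts E♭ below F.
E♭ up to F spans 9 letter names and 14 semitones — a major ninth.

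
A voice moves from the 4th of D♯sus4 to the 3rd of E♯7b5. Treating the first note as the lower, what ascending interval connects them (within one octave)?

The 4th of D♯sus4 is G♯; the 3rd of E♯7b5 is G𝄪.
1 letter names make it a unison; at 1 semitone (a half step wider than perfect) the quality is augmented.

augmented 1st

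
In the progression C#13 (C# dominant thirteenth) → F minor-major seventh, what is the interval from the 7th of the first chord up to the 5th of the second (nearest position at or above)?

The 7th of C#13 (C# dominant thirteenth) is B; the 5th of F minor-major seventh is C.
B up to C is 1 semitone, a half step narrower than a major second, so the interval is minor.

minor second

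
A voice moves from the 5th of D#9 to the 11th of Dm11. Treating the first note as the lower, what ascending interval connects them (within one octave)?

The 5th of D#9 is A#; the 11th of Dm11 is G.
7 letter names make it a seventh; at 9 semitones (a whole step narrower than major) the quality is diminished.

diminished 7th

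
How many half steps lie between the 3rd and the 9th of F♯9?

F♯9 is spelled F♯-A♯-C♯-E-G♯.
A♯ to G♯ is a minor seventh: 10 semitones.

10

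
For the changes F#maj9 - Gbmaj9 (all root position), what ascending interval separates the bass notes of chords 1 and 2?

The roots are F# and Gb.
F# up to Gb is 0 semitones, a whole step narrower than a major second, so the interval is diminished.

d2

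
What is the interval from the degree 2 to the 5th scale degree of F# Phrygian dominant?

augmented 4th

F# phrygian dominant: F# G A# B C# D E.
So we need the interval from G up to C#.
G up to C# is 6 semitones, a half step wider than a perfect fourth, so the interval is augmented.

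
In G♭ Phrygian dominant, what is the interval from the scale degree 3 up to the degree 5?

Spelling G♭ Phrygian dominant: G♭ A𝄫 B♭ C♭ D♭ E𝄫 F♭.
That puts B♭ below D♭.
3 letter names make it a third; at 3 semitones (a half step narrower than major) the quality is minor.

m3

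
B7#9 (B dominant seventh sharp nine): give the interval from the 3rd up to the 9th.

B dominant seventh sharp nine is spelled B-D#-F#-A-C##.
That puts D# below C##.
D# up to C## spans 7 letter names and 11 semitones — a major seventh.

major seventh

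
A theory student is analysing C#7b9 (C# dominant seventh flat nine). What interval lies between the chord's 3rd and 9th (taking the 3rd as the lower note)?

The chord tones of C#7b9 are C#–E#–G#–B–D.
3rd = E#; 9th = D.
From E# to D: 9 semitones over a seventh = diminished.

diminished 7th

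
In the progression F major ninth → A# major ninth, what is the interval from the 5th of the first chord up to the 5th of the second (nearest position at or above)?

F major ninth has C as its 5th, and A# major ninth has E# as its 5th.
3 letter names make it a third; at 5 semitones (a half step wider than major) the quality is augmented.

augmented 3rd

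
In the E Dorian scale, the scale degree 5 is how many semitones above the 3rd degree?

4

The scale is E F♯ G A B C♯ D.
G up to B is a major third — 4 semitones.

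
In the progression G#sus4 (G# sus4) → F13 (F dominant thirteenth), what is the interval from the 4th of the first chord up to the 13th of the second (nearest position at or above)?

G#sus4 (G# sus4) has C# as its 4th, and F13 (F dominant thirteenth) has D as its 13th.
2 letter names make it a second; at 1 semitone (a half step narrower than major) the quality is minor.

minor second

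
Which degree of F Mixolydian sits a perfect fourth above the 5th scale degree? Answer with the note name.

The scale is F G A Bb C D Eb.
The 5th scale degree is C; a perfect fourth above that is F — scale degree 1.

F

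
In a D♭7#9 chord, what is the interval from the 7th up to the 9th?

augmented 3rd

D♭7#9 is spelled D♭ F A♭ C♭ E.
That puts C♭ below E.
3 letter names make it a third; at 5 semitones (a half step wider than major) the quality is augmented.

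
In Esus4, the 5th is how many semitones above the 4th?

Esus4: E A B.
A to B is a major second: 2 semitones.

2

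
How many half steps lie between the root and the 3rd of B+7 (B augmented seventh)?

B augmented seventh: B-D#-F##-A.
B to D# is a major third: 4 semitones.

4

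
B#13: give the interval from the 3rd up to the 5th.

The chord tones of B#13 are B# D## F## A# C## G##.
3rd = D##; 5th = F##.
D## up to F## is 3 semitones, a half step narrower than a major third, so the interval is minor.

minor third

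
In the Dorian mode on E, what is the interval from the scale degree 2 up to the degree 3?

Spelling the Dorian mode on E: E F♯ G A B C♯ D.
Scale degree 2 = F♯; degree 3 = G.
F♯ up to G is 1 semitone, a half step narrower than a major second, so the interval is minor.

minor second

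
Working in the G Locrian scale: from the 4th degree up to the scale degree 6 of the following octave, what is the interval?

minor tenth

The scale runs G A♭ B♭ C D♭ E♭ F.
4th degree = C; scale degree 6 (up an octave) = E♭.
From C to E♭: 15 semitones over a tenth = minor.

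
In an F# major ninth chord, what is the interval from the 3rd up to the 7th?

The chord tones of F#maj9 (F# major ninth) are F#–A#–C#–E#–G#.
That puts A# below E#.
A# up to E# spans 5 letter names and 7 semitones — a perfect fifth.

perfect fifth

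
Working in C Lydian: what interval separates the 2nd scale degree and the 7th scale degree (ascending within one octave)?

C lydian: C D E F# G A B.
2nd scale degree = D; 7th scale degree = B.
D up to B spans 6 letter names and 9 semitones — a major sixth.

major 6th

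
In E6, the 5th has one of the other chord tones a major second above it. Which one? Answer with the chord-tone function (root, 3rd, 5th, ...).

The chord tones of E6 (E major sixth) are E, G♯, B, C♯.
The 5th is B. A major second above B is C♯.
C♯ is the chord's 6th.

6th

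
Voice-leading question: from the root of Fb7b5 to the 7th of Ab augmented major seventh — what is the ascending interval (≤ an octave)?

augmented second

Fb7b5 has Fb as its root, and Ab augmented major seventh has G as its 7th.
Fb up to G is 3 semitones, a half step wider than a major second, so the interval is augmented.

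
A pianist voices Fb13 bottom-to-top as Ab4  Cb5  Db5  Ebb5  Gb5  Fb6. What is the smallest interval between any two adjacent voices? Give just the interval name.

Adjacent intervals: Ab4→Cb5 = minor third; Cb5→Db5 = major second; Db5→Ebb5 = minor second; Ebb5→Gb5 = major third; Gb5→Fb6 = minor seventh.
The smallest is Db5 to Ebb5, a minor second (1 semitone).

minor second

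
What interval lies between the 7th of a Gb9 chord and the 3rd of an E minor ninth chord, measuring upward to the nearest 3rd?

augmented second

Gb9 has Fb as its 7th, and E minor ninth has G as its 3rd.
Fb up to G is 3 semitones, a half step wider than a major second, so the interval is augmented.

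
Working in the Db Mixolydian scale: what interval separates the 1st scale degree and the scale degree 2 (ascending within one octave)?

M2

Db mixolydian: Db Eb F Gb Ab Bb Cb.
So we need the interval from Db up to Eb.
From Db to Eb is 2 semitones, exactly the major second.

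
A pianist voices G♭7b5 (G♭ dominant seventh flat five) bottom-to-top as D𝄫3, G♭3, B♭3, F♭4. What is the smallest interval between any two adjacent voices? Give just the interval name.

Adjacent intervals: D𝄫3→G♭3 = augmented fourth; G♭3→B♭3 = major third; B♭3→F♭4 = diminished fifth.
The smallest is G♭3 to B♭3, a major third (4 semitones).

M3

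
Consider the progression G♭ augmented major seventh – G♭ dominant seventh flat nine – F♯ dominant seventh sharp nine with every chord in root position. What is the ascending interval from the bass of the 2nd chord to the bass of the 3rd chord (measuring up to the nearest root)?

augmented seventh

The roots are G♭ and F♯.
From G♭ to F♯: 12 semitones over a seventh = augmented.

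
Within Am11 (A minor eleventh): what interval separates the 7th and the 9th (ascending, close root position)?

Am11 (A minor eleventh): A-C-E-G-B-D.
That puts G below B.
From G to B is 4 semitones, exactly the major third.

major 3rd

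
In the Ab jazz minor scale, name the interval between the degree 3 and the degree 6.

Spelling the Ab jazz minor scale: Ab Bb Cb Db Eb F G.
So we need the interval from Cb up to F.
From Cb to F: 6 semitones over a fourth = augmented.

augmented fourth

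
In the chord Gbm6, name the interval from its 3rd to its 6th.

Gbmin6 is spelled Gb Bbb Db Eb.
That puts Bbb below Eb.
From Bbb to Eb: 6 semitones over a fourth = augmented.

A4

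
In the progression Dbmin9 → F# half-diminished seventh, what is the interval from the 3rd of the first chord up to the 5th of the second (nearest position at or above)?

The 3rd of Dbmin9 is Fb; the 5th of F# half-diminished seventh is C.
From Fb to C: 8 semitones over a fifth = augmented.

augmented fifth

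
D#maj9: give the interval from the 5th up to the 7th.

major third

D#maj9: D# F## A# C## E#.
That puts A# below C##.
Counting 3 letters and 4 half steps from A# gives a major third.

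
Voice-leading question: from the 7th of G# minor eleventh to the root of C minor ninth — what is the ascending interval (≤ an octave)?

diminished 5th

G# minor eleventh has F# as its 7th, and C minor ninth has C as its root.
F# up to C is 6 semitones, a half step narrower than a perfect fifth, so the interval is diminished.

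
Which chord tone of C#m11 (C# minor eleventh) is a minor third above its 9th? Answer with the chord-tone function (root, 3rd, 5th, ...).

11th

The chord tones of C#m11 are C#, E, G#, B, D#, F#.
The 9th is D#. A minor third above D# is F#.
F# is the chord's 11th.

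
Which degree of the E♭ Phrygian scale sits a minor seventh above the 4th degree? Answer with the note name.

The scale is E♭ F♭ G♭ A♭ B♭ C♭ D♭.
The 4th degree is A♭; a minor seventh above that is G♭ — scale degree 3.

Gb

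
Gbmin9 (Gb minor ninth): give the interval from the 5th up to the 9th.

Spelling the chord: Gb Bbb Db Fb Ab.
The 5th is Db and the 9th is Ab.
From Db to Ab is 7 semitones, exactly the perfect fifth.

perfect 5th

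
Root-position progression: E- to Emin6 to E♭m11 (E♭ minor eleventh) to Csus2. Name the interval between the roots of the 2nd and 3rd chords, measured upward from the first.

diminished 8th

The roots are E and E♭.
From E to E♭: 11 semitones over an octave = diminished.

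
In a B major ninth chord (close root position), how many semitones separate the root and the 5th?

7

The chord tones of Bmaj9 are B, D♯, F♯, A♯, C♯.
B to F♯ is a perfect fifth: 7 semitones.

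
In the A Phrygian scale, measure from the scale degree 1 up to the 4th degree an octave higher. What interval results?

The scale runs A B♭ C D E F G.
That puts A below D.
Counting 11 letters and 17 half steps from A gives a perfect eleventh.

perfect eleventh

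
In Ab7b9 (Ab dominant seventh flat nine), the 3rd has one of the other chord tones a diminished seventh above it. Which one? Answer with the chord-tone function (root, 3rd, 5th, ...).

Ab7b9: Ab-C-Eb-Gb-Bbb.
The 3rd is C. A diminished seventh above C is Bbb.
Bbb is the chord's 9th.

9th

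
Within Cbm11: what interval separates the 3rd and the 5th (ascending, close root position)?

Cbm11 (Cb minor eleventh) is spelled Cb–Ebb–Gb–Bbb–Db–Fb.
That puts Ebb below Gb.
Counting 3 letters and 4 half steps from Ebb gives a major third.

major third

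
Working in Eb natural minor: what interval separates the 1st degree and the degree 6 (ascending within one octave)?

minor sixth

The scale runs Eb F Gb Ab Bb Cb Db.
1st degree = Eb; scale degree 6 = Cb.
Eb up to Cb is 8 semitones, a half step narrower than a major sixth, so the interval is minor.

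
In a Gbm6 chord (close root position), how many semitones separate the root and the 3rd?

Gbmin6: Gb–Bbb–Db–Eb.
Gb to Bbb is a minor third: 3 semitones.

3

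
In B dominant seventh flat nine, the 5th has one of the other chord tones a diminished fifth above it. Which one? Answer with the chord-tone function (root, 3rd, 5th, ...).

9th

B7b9 (B dominant seventh flat nine): B-D♯-F♯-A-C.
The 5th is F♯. A diminished fifth above F♯ is C.
C is the chord's 9th.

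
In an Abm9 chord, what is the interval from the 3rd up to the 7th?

perfect fifth

The chord tones of Ab minor ninth are Ab–Cb–Eb–Gb–Bb.
That puts Cb below Gb.
From Cb to Gb is 7 semitones, exactly the perfect fifth.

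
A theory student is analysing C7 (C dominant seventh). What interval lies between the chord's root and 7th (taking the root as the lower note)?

The chord tones of C7 (C dominant seventh) are C E G B♭.
Root = C; 7th = B♭.
7 letter names make it a seventh; at 10 semitones (a half step narrower than major) the quality is minor.

minor seventh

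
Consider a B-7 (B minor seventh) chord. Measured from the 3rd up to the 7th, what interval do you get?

perfect fifth

B minor seventh is spelled B, D, F#, A.
3rd = D; 7th = A.
From D to A is 7 semitones, exactly the perfect fifth.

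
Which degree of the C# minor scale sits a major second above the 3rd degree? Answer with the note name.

F#

The scale is C# D# E F# G# A B.
The 3rd degree is E; a major second above that is F# — scale degree 4.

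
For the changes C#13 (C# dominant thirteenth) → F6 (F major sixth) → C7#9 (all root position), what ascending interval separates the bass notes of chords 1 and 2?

The roots are C# and F.
4 letter names make it a fourth; at 4 semitones (a half step narrower than perfect) the quality is diminished.

diminished 4th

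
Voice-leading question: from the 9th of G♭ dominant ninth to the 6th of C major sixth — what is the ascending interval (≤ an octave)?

G♭ dominant ninth has A♭ as its 9th, and C major sixth has A as its 6th.
From A♭ to A: 1 semitone over a unison = augmented.

A1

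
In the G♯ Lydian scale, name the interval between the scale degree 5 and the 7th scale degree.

major third

G♯ lydian: G♯ A♯ B♯ C𝄪 D♯ E♯ F𝄪.
The scale degree 5 is D♯ and the 7th degree is F𝄪.
Counting 3 letters and 4 half steps from D♯ gives a major third.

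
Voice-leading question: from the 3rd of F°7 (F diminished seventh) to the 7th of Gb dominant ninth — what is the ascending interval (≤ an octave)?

minor sixth

The 3rd of F°7 (F diminished seventh) is Ab; the 7th of Gb dominant ninth is Fb.
Ab up to Fb is 8 semitones, a half step narrower than a major sixth, so the interval is minor.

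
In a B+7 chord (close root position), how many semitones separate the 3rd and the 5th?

B augmented seventh is spelled B, D#, F##, A.
D# to F## is a major third: 4 semitones.

4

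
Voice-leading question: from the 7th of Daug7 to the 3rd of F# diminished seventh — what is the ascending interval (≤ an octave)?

The 7th of Daug7 is C; the 3rd of F# diminished seventh is A.
From C to A is 9 semitones, exactly the major sixth.

major sixth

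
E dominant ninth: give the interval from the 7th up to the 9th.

major third

The chord tones of E dominant ninth are E, G#, B, D, F#.
So we need the interval from D up to F#.
D up to F# spans 3 letter names and 4 semitones — a major third.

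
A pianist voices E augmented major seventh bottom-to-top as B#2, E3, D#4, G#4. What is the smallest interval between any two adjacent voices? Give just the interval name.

Adjacent intervals: B#2→E3 = diminished fourth; E3→D#4 = major seventh; D#4→G#4 = perfect fourth.
The smallest is B#2 to E3, a diminished fourth (4 semitones).

diminished fourth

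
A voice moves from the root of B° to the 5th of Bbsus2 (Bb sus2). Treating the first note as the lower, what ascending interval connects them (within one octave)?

The root of B° is B; the 5th of Bbsus2 (Bb sus2) is F.
From B to F: 6 semitones over a fifth = diminished.

diminished fifth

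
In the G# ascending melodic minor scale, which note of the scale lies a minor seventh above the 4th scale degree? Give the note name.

The scale is G# A# B C# D# E# F##.
The 4th scale degree is C#; a minor seventh above that is B — scale degree 3.

B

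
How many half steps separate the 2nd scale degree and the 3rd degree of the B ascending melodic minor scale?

1

The scale is B C# D E F# G# A#.
C# up to D is a minor second — 1 semitone.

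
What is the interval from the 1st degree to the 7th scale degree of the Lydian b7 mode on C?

minor seventh

C lydian dominant: C D E F# G A Bb.
1st degree = C; 7th degree = Bb.
From C to Bb: 10 semitones over a seventh = minor.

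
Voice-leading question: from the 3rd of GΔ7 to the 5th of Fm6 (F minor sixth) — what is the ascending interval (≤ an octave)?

The 3rd of GΔ7 is B; the 5th of Fm6 (F minor sixth) is C.
From B to C: 1 semitone over a second = minor.

minor second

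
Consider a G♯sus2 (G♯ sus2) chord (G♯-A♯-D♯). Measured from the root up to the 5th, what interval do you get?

Root = G♯; 5th = D♯.
From G♯ to D♯ is 7 semitones, exactly the perfect fifth.

perfect 5th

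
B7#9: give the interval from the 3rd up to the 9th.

Spelling the chord: B–D#–F#–A–C##.
The 3rd is D# and the 9th is C##.
From D# to C## is 11 semitones, exactly the major seventh.

M7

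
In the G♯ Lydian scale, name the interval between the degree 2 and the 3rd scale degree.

G♯ lydian: G♯ A♯ B♯ C𝄪 D♯ E♯ F𝄪.
That puts A♯ below B♯.
A♯ up to B♯ spans 2 letter names and 2 semitones — a major second.

major second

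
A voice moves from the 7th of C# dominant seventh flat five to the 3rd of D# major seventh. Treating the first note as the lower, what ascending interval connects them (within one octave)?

The 7th of C# dominant seventh flat five is B; the 3rd of D# major seventh is F##.
5 letter names make it a fifth; at 8 semitones (a half step wider than perfect) the quality is augmented.

augmented 5th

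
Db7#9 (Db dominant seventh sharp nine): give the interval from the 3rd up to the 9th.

major seventh

The chord tones of Db7#9 (Db dominant seventh sharp nine) are Db-F-Ab-Cb-E.
3rd = F; 9th = E.
Counting 7 letters and 11 half steps from F gives a major seventh.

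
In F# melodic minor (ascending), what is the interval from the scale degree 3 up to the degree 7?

augmented fifth

Spelling F# melodic minor (ascending): F# G# A B C# D# E#.
Scale degree 3 = A; scale degree 7 = E#.
A up to E# is 8 semitones, a half step wider than a perfect fifth, so the interval is augmented.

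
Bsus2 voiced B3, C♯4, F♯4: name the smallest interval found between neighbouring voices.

M2

Adjacent intervals: B3→C♯4 = major second; C♯4→F♯4 = perfect fourth.
The smallest is B3 to C♯4, a major second (2 semitones).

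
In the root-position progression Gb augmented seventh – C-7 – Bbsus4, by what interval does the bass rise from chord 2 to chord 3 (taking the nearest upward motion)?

minor seventh

The roots are C and Bb.
C up to Bb is 10 semitones, a half step narrower than a major seventh, so the interval is minor.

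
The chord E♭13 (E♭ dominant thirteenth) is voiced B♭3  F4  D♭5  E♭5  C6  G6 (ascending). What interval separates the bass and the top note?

major 20th

The outer voices are B♭3 and G6.
B♭ up to G spans 20 letter names and 33 semitones — a major 20th.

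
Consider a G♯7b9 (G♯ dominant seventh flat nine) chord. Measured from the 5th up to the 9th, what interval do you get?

diminished fifth

Spelling the chord: G♯-B♯-D♯-F♯-A.
So we need the interval from D♯ up to A.
From D♯ to A: 6 semitones over a fifth = diminished.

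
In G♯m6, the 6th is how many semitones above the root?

Spelling the chord: G♯-B-D♯-E♯.
G♯ to E♯ is a major sixth: 9 semitones.

9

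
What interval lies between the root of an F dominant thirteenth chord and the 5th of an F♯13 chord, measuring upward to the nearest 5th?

The root of F dominant thirteenth is F; the 5th of F♯13 is C♯.
5 letter names make it a fifth; at 8 semitones (a half step wider than perfect) the quality is augmented.

augmented fifth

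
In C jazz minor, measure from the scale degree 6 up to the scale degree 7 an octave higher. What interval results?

M9

The scale runs C D Eb F G A B.
Scale degree 6 = A; 7th scale degree (up an octave) = B.
A up to B spans 9 letter names and 14 semitones — a major ninth.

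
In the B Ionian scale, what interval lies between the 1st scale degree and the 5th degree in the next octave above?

Spelling the B Ionian scale: B C♯ D♯ E F♯ G♯ A♯.
The 1st scale degree is B and the 5th scale degree (up an octave) is F♯.
Counting 12 letters and 19 half steps from B gives a perfect twelfth.

perfect twelfth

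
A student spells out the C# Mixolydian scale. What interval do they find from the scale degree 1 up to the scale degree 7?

minor seventh

C# mixolydian: C# D# E# F# G# A# B.
The scale degree 1 is C# and the 7th degree is B.
C# up to B is 10 semitones, a half step narrower than a major seventh, so the interval is minor.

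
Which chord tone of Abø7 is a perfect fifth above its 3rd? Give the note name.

Abm7b5: Ab–Cb–Ebb–Gb.
The 3rd is Cb. A perfect fifth above Cb is Gb.
Gb is the chord's 7th.

Gb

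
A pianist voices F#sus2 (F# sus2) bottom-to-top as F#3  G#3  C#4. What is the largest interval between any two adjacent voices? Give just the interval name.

Adjacent intervals: F#3→G#3 = major second; G#3→C#4 = perfect fourth.
The largest is G#3 to C#4, a perfect fourth (5 semitones).

perfect fourth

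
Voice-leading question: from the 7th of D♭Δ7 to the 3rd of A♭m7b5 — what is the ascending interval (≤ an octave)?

D♭Δ7 has C as its 7th, and A♭m7b5 has C♭ as its 3rd.
8 letter names make it an octave; at 11 semitones (a half step narrower than perfect) the quality is diminished.

diminished octave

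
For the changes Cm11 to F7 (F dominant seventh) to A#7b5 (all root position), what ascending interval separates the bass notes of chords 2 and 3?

The roots are F and A#.
F up to A# is 5 semitones, a half step wider than a major third, so the interval is augmented.

A3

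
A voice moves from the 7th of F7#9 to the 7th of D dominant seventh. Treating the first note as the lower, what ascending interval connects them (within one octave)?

The 7th of F7#9 is E♭; the 7th of D dominant seventh is C.
E♭ up to C spans 6 letter names and 9 semitones — a major sixth.

major 6th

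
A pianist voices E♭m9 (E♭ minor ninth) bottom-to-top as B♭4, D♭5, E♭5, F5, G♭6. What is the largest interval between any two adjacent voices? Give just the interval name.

minor ninth

Adjacent intervals: B♭4→D♭5 = minor third; D♭5→E♭5 = major second; E♭5→F5 = major second; F5→G♭6 = minor ninth.
The largest is F5 to G♭6, a minor ninth (13 semitones).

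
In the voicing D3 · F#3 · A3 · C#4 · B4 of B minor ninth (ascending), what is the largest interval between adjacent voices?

Adjacent intervals: D3→F#3 = major third; F#3→A3 = minor third; A3→C#4 = major third; C#4→B4 = minor seventh.
The largest is C#4 to B4, a minor seventh (10 semitones).

minor seventh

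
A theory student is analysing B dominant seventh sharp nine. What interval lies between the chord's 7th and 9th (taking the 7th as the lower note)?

B7#9 is spelled B-D#-F#-A-C##.
So we need the interval from A up to C##.
3 letter names make it a third; at 5 semitones (a half step wider than major) the quality is augmented.

augmented 3rd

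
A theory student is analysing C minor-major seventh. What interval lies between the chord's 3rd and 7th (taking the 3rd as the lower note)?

The chord tones of Cm(maj7) (C minor-major seventh) are C Eb G B.
3rd = Eb; 7th = B.
From Eb to B: 8 semitones over a fifth = augmented.

augmented fifth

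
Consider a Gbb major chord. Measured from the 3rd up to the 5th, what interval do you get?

minor third

Gbbmaj (Gbb major) is spelled Gbb-Bbb-Dbb.
That puts Bbb below Dbb.
Bbb up to Dbb is 3 semitones, a half step narrower than a major third, so the interval is minor.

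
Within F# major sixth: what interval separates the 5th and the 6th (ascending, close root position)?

F# major sixth is spelled F# A# C# D#.
So we need the interval from C# up to D#.
C# up to D# spans 2 letter names and 2 semitones — a major second.

major 2nd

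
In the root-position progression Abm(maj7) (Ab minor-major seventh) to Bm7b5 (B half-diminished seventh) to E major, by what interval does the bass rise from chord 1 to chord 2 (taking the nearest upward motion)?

The roots are Ab and B.
Ab up to B is 3 semitones, a half step wider than a major second, so the interval is augmented.

augmented second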